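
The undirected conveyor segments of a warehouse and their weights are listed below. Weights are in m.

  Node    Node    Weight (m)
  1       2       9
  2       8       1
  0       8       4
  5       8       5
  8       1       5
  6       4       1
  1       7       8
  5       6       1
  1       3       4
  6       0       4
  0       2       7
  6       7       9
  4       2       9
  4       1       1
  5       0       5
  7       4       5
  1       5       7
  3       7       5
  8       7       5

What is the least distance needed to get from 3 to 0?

Running Dijkstra from 3:
3: 0
1: 4  (via 3)
4: 5  (via 1)
7: 5  (via 3)
6: 6  (via 4)
5: 7  (via 6)
8: 9  (via 1)
0: 10  (via 6)
Shortest route: 3–1–4–6–0 = 10 m.

10 m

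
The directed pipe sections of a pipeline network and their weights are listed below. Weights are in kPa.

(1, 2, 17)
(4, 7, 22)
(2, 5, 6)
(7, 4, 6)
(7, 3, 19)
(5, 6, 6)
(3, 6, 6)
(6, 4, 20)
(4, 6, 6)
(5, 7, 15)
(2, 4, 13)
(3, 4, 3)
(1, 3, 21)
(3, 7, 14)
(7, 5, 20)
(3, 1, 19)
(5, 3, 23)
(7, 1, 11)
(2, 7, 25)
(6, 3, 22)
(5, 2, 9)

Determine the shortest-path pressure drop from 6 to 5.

56 kPa

Compare a few routes:
6–4–7–5: 20+22+20 = 62
6–3–7–5: 22+14+20 = 56
The minimum is 56 kPa via 6–3–7–5.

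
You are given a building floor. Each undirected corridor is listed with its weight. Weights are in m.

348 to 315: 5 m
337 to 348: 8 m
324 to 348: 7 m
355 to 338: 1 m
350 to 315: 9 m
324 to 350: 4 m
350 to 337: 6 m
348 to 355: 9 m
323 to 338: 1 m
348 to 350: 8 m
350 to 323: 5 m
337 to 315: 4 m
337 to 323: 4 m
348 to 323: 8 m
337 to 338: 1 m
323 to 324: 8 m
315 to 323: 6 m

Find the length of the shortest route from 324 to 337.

Candidate routes:
324 → 323 → 337: 8+4 = 12
324 → 350 → 323 → 337: 4+5+4 = 13
324 → 350 → 337: 4+6 = 10
324 → 350 → 323 → 338 → 337: 4+5+1+1 = 11
The minimum is 10 m via 324 → 350 → 337.

10 m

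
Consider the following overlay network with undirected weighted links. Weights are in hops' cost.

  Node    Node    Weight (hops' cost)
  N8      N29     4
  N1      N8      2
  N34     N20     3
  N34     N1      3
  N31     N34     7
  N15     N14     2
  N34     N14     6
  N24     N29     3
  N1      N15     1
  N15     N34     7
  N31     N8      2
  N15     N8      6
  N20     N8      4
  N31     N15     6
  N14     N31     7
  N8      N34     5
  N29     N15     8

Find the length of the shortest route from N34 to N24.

Settle nodes by increasing distance from N34:
N34: 0
N1: 3  (via N34)
N20: 3  (via N34)
N15: 4  (via N1)
N8: 5  (via N34)
N14: 6  (via N34)
N31: 7  (via N34)
N29: 9  (via N8)
N24: 12  (via N29)
Shortest route: N34–N8–N29–N24 = 12 hops' cost.

12 hops' cost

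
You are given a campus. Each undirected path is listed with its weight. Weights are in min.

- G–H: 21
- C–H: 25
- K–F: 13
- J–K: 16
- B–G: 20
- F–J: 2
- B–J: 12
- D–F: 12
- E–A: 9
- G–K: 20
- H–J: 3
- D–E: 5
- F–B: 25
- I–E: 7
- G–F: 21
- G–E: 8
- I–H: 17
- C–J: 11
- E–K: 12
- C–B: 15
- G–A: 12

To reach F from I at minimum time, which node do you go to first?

Compare a few routes:
I → E → D → F: 7+5+12 = 24
I → H → J → F: 17+3+2 = 22
The minimum is 22 min via I → H → J → F.
So from I the first move is to H.

H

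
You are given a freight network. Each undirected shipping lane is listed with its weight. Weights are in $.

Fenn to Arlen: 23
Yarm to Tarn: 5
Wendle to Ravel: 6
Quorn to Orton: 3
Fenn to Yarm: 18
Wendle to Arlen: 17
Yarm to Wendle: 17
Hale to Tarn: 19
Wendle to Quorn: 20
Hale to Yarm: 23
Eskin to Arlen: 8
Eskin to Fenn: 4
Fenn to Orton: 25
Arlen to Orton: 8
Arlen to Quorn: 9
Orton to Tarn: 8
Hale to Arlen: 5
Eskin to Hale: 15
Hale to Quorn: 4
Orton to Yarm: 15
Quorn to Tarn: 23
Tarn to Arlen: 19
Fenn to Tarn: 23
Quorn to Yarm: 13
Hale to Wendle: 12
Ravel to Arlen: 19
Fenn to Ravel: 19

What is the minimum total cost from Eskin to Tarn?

$24

Running Dijkstra from Eskin:
Eskin: 0
Fenn: 4  (via Eskin)
Arlen: 8  (via Eskin)
Hale: 13  (via Arlen)
Orton: 16  (via Arlen)
Quorn: 17  (via Arlen)
Yarm: 22  (via Fenn)
Ravel: 23  (via Fenn)
Tarn: 24  (via Orton)
Shortest route: Eskin–Arlen–Orton–Tarn = $24.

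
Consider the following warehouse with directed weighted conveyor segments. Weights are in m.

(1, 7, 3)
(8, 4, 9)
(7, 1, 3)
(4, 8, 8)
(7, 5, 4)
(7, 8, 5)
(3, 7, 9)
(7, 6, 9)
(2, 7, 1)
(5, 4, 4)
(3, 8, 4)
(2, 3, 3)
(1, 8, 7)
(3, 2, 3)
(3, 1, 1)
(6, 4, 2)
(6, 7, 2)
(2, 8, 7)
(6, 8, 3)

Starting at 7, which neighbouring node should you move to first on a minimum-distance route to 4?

Enumerating some paths:
7 → 6 → 4: 9+2 = 11
7 → 5 → 4: 4+4 = 8
The minimum is 8 m via 7 → 5 → 4.
So from 7 the first move is to 5.

5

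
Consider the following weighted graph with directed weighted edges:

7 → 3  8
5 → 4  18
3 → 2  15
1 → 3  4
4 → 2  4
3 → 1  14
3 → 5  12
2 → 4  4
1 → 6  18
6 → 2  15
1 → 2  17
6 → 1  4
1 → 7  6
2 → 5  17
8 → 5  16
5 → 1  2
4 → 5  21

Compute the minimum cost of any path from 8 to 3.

Running Dijkstra from 8:
8: 0
5: 16  (via 8)
1: 18  (via 5)
3: 22  (via 1)
Shortest route: 8 → 5 → 1 → 3 = 22.

22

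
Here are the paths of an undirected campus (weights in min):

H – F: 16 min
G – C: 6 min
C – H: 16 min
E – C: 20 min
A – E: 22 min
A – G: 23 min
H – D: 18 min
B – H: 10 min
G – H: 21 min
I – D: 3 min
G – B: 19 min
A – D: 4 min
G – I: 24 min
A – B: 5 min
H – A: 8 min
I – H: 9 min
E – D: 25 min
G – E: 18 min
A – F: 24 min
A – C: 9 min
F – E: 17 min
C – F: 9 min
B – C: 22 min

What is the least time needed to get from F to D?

Shortest distances from F:
F: 0
C: 9  (via F)
G: 15  (via C)
H: 16  (via F)
E: 17  (via F)
A: 18  (via C)
D: 22  (via A)
Shortest route: F → C → A → D = 22 min.

22 min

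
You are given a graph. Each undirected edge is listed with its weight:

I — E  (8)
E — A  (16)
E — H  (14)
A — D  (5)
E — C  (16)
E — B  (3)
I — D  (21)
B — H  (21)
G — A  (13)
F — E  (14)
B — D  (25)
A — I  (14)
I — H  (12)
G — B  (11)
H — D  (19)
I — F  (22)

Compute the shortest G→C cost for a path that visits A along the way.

Shortest G→A: G–A = 13
Shortest A→C: A–E–C = 32
Total via A: 13 + 32 = 45.

45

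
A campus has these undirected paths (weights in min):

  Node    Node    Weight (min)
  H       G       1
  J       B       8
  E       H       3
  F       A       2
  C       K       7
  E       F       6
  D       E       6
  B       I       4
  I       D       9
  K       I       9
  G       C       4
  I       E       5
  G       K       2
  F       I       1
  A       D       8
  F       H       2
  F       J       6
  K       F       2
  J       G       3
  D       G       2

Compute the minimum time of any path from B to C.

12 min

Settle nodes by increasing distance from B:
B: 0
I: 4  (via B)
F: 5  (via I)
A: 7  (via F)
H: 7  (via F)
K: 7  (via F)
G: 8  (via H)
J: 8  (via B)
E: 9  (via I)
D: 10  (via G)
C: 12  (via G)
Shortest route: B → I → F → H → G → C = 12 min.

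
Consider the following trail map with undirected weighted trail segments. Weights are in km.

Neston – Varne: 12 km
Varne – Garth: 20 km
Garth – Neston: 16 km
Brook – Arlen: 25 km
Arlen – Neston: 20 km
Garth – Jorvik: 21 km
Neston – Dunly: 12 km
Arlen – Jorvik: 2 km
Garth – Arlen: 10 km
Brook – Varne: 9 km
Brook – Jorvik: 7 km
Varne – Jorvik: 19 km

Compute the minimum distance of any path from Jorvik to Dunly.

Enumerating some paths:
Jorvik–Arlen–Garth–Neston–Dunly: 2+10+16+12 = 40
Jorvik–Arlen–Neston–Dunly: 2+20+12 = 34
Jorvik–Brook–Varne–Neston–Dunly: 7+9+12+12 = 40
The minimum is 34 km via Jorvik–Arlen–Neston–Dunly.

34 km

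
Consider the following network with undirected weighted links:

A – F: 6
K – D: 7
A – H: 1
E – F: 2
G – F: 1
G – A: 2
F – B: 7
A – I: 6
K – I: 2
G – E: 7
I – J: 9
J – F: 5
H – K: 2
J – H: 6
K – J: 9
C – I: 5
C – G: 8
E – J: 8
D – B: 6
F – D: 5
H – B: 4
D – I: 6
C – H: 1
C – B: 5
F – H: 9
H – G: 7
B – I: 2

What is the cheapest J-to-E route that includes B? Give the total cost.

19

Best J to B: J → H → B costing 10
Best B to E: B → F → E costing 9
Total via B: 10 + 9 = 19.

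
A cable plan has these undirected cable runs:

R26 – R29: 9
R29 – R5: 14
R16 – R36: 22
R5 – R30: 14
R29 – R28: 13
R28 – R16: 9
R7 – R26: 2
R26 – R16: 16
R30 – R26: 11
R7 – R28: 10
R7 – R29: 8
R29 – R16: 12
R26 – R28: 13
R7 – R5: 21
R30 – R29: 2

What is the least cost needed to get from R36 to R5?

Shortest distances from R36:
R36: 0
R16: 22  (via R36)
R28: 31  (via R16)
R29: 34  (via R16)
R30: 36  (via R29)
R26: 38  (via R16)
R7: 40  (via R26)
R5: 48  (via R29)
Shortest route: R36–R16–R29–R5 = 48.

48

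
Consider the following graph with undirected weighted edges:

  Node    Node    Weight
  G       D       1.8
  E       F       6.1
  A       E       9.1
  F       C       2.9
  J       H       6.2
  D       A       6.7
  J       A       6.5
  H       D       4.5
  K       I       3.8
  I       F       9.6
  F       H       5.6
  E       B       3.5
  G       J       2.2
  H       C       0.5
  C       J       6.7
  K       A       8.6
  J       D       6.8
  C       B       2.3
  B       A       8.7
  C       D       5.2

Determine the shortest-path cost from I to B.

Settle nodes by increasing distance from I:
I: 0
K: 3.8  (via I)
F: 9.6  (via I)
A: 12.4  (via K)
C: 12.5  (via F)
H: 13  (via C)
B: 14.8  (via C)
Shortest route: I → F → C → B = 14.8.

14.8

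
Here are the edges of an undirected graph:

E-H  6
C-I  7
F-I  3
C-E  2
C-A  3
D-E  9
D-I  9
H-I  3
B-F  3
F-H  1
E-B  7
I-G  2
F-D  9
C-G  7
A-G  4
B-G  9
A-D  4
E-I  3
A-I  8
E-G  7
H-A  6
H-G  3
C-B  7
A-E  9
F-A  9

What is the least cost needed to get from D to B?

Candidate routes:
D → A → C → B: 4+3+7 = 14
D → F → B: 9+3 = 12
Cheapest is D → F → B at 12.

12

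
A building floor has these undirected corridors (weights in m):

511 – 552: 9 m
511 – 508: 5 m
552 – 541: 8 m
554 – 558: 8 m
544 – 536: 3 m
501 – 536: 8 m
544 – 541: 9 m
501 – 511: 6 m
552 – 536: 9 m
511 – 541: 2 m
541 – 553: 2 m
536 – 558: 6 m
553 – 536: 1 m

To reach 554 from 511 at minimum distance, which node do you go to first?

Candidate routes:
511 - 501 - 536 - 558 - 554: 6+8+6+8 = 28
511 - 552 - 536 - 558 - 554: 9+9+6+8 = 32
511 - 541 - 544 - 536 - 558 - 554: 2+9+3+6+8 = 28
511 - 541 - 553 - 536 - 558 - 554: 2+2+1+6+8 = 19
Cheapest is 511 - 541 - 553 - 536 - 558 - 554 at 19 m.
So from 511 the first move is to 541.

541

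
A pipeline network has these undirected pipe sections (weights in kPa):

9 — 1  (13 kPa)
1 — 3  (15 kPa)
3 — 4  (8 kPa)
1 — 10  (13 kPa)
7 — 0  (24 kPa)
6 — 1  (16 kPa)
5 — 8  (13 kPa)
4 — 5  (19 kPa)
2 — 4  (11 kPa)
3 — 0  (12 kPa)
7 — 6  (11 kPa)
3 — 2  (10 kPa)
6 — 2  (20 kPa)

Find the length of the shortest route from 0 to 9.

40 kPa

Shortest distances from 0:
0: 0
3: 12  (via 0)
4: 20  (via 3)
2: 22  (via 3)
7: 24  (via 0)
1: 27  (via 3)
6: 35  (via 7)
5: 39  (via 4)
9: 40  (via 1)
Shortest route: 0–3–1–9 = 40 kPa.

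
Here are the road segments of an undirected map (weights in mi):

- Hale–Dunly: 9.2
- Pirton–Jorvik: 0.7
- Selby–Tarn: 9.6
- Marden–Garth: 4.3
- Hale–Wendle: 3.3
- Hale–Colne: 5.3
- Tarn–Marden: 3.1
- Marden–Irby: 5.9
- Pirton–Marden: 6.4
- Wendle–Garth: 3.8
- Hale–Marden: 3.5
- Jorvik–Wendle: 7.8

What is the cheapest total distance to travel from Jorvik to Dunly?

Settle nodes by increasing distance from Jorvik:
Jorvik: 0
Pirton: 0.7  (via Jorvik)
Marden: 7.1  (via Pirton)
Wendle: 7.8  (via Jorvik)
Tarn: 10.2  (via Marden)
Hale: 10.6  (via Marden)
Garth: 11.4  (via Marden)
Irby: 13  (via Marden)
Colne: 15.9  (via Hale)
Dunly: 19.8  (via Hale)
Shortest route: Jorvik–Pirton–Marden–Hale–Dunly = 19.8 mi.

19.8 mi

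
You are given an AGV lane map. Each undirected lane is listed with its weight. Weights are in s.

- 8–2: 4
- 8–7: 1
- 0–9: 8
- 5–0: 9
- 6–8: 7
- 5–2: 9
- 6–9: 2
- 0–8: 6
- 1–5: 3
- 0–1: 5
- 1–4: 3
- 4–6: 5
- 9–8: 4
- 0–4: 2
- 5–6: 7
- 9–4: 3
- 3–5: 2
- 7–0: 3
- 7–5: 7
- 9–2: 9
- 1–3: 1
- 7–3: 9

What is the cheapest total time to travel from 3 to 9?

Shortest distances from 3:
3: 0
1: 1  (via 3)
5: 2  (via 3)
4: 4  (via 1)
0: 6  (via 1)
9: 7  (via 4)
Shortest route: 3 → 1 → 4 → 9 = 7 s.

7 s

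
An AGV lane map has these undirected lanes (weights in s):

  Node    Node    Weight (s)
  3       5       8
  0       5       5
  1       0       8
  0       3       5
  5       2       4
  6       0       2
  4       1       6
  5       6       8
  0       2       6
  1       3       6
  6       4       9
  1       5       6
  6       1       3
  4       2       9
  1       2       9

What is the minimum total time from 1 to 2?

9 s

Enumerating some paths:
1 → 5 → 2: 6+4 = 10
1 → 2: 9 = 9
1 → 6 → 0 → 2: 3+2+6 = 11
1 → 0 → 2: 8+6 = 14
The minimum is 9 s via 1 → 2.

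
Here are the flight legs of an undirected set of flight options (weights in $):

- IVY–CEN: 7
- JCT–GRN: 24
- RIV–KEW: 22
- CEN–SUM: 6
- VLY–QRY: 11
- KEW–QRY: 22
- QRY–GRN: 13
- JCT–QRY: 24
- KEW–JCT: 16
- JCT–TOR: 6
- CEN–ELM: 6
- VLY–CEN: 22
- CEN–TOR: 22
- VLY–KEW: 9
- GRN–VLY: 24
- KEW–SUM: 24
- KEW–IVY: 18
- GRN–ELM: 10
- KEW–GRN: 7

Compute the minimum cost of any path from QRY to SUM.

Compare a few routes:
QRY–GRN–ELM–CEN–SUM: 13+10+6+6 = 35
QRY–VLY–CEN–SUM: 11+22+6 = 39
QRY–VLY–KEW–SUM: 11+9+24 = 44
Cheapest is QRY–GRN–ELM–CEN–SUM at $35.

$35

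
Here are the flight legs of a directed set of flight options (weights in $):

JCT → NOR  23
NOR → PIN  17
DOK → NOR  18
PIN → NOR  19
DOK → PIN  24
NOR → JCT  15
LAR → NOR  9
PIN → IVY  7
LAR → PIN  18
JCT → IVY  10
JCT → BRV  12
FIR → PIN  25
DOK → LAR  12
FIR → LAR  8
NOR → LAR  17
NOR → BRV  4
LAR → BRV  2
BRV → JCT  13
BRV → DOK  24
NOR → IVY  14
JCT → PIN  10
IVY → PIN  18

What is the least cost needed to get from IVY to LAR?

Settle nodes by increasing distance from IVY:
IVY: 0
PIN: 18  (via IVY)
NOR: 37  (via PIN)
BRV: 41  (via NOR)
JCT: 52  (via NOR)
LAR: 54  (via NOR)
Shortest route: IVY–PIN–NOR–LAR = $54.

$54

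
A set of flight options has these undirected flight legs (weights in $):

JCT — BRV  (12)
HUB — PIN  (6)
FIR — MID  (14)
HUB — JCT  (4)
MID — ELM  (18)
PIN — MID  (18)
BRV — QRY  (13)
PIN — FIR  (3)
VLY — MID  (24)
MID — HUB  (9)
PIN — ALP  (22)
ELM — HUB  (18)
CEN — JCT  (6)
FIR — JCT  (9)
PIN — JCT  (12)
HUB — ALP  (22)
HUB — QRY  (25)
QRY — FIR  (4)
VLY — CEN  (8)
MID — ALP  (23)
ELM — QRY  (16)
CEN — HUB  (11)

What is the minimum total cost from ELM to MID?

Compare a few routes:
ELM–HUB–MID: 18+9 = 27
ELM–MID: 18 = 18
The minimum is $18 via ELM–MID.

$18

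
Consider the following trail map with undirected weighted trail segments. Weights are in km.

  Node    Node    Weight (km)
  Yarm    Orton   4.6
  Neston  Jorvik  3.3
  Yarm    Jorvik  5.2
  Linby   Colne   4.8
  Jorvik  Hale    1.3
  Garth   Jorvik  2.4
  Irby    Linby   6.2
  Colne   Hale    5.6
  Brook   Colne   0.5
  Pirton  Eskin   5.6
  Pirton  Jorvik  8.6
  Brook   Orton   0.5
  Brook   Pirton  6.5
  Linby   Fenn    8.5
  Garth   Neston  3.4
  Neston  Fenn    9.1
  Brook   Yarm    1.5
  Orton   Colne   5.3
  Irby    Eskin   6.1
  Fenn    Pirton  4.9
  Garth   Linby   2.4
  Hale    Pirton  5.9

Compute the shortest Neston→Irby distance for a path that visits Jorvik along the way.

14.3 km

Best Neston to Jorvik: Neston–Jorvik costing 3.3
Best Jorvik to Irby: Jorvik–Garth–Linby–Irby costing 11
Total via Jorvik: 3.3 + 11 = 14.3 km.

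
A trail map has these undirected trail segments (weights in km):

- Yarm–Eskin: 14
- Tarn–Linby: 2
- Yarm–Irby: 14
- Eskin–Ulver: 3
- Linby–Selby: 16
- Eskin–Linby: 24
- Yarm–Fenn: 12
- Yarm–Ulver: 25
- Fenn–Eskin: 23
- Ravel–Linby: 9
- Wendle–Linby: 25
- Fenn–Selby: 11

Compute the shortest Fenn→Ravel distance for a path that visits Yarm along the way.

Best Fenn to Yarm: Fenn–Yarm costing 12
Best Yarm to Ravel: Yarm–Eskin–Linby–Ravel costing 47
Total via Yarm: 12 + 47 = 59 km.

59 km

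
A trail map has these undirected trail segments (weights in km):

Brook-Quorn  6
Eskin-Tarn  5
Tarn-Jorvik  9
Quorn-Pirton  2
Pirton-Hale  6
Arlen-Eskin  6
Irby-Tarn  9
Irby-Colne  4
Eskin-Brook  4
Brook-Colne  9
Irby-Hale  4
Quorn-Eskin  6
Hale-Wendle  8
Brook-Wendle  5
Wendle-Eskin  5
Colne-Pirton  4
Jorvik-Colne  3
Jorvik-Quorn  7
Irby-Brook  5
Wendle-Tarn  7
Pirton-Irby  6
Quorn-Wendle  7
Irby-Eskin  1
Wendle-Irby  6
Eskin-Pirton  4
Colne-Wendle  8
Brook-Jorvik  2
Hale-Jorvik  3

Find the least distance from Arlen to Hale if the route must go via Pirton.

16 km

Best Arlen to Pirton: Arlen–Eskin–Pirton costing 10
Best Pirton to Hale: Pirton–Hale costing 6
Total via Pirton: 10 + 6 = 16 km.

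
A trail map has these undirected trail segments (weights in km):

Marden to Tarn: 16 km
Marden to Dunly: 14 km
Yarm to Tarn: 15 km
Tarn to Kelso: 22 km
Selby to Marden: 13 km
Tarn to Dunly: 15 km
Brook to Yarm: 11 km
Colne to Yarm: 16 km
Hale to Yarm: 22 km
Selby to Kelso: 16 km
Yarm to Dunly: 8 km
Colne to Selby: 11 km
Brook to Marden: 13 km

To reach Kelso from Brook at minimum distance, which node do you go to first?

Candidate routes:
Brook → Marden → Selby → Kelso: 13+13+16 = 42
Brook → Yarm → Tarn → Kelso: 11+15+22 = 48
Brook → Marden → Tarn → Kelso: 13+16+22 = 51
The minimum is 42 km via Brook → Marden → Selby → Kelso.
So from Brook the first move is to Marden.

Marden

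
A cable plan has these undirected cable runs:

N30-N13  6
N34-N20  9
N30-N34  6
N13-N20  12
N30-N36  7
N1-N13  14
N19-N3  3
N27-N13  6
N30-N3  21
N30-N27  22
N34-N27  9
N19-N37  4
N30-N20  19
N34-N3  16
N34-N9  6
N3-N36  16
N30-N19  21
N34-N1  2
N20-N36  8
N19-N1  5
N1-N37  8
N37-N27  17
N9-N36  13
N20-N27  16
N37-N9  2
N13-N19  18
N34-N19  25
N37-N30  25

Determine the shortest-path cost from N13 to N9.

Settle nodes by increasing distance from N13:
N13: 0
N30: 6  (via N13)
N27: 6  (via N13)
N20: 12  (via N13)
N34: 12  (via N30)
N36: 13  (via N30)
N1: 14  (via N13)
N19: 18  (via N13)
N9: 18  (via N34)
Shortest route: N13 → N30 → N34 → N9 = 18.

18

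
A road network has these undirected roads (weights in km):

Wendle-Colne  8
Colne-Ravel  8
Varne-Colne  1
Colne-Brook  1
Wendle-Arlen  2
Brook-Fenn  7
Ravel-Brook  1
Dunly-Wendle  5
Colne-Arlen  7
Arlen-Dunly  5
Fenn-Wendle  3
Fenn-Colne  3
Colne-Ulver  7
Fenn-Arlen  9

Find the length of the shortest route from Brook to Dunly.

12 km

Compare a few routes:
Brook - Colne - Wendle - Dunly: 1+8+5 = 14
Brook - Colne - Fenn - Wendle - Arlen - Dunly: 1+3+3+2+5 = 14
Brook - Colne - Arlen - Dunly: 1+7+5 = 13
Brook - Colne - Fenn - Wendle - Dunly: 1+3+3+5 = 12
The minimum is 12 km via Brook - Colne - Fenn - Wendle - Dunly.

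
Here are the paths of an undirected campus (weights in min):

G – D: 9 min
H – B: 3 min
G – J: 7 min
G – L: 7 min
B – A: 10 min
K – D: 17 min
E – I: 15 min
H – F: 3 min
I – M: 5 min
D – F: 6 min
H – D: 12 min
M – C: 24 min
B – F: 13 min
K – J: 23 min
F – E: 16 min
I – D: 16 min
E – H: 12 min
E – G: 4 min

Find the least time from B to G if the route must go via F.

Shortest B→F: B–H–F = 6
Shortest F→G: F–D–G = 15
Total via F: 6 + 15 = 21 min.

21 min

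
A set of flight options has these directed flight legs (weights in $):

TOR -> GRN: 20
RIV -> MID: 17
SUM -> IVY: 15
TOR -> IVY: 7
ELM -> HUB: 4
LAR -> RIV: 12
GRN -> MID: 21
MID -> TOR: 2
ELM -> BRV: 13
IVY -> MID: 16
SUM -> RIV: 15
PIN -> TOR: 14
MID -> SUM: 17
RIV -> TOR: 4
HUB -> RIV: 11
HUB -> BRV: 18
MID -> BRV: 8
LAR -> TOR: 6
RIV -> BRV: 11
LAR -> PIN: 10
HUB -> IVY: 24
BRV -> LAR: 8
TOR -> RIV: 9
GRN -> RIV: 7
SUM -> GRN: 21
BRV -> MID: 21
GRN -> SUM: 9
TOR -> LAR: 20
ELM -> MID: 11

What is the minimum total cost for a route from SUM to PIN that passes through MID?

$57

Shortest SUM→MID: SUM–IVY–MID = 31
Best MID to PIN: MID–BRV–LAR–PIN costing 26
Total via MID: 31 + 26 = $57.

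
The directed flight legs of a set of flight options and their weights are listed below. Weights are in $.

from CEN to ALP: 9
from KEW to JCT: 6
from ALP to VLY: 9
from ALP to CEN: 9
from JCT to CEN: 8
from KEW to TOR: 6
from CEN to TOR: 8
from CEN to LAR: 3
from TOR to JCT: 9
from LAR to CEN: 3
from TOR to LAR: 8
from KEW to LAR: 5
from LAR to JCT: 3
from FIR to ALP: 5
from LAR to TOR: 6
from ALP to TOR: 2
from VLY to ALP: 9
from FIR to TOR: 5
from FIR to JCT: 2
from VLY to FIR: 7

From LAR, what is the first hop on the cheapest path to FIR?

Candidate routes:
LAR → JCT → CEN → ALP → VLY → FIR: 3+8+9+9+7 = 36
LAR → CEN → ALP → VLY → FIR: 3+9+9+7 = 28
LAR → TOR → JCT → CEN → ALP → VLY → FIR: 6+9+8+9+9+7 = 48
Cheapest is LAR → CEN → ALP → VLY → FIR at $28.
So from LAR the first move is to CEN.

CEN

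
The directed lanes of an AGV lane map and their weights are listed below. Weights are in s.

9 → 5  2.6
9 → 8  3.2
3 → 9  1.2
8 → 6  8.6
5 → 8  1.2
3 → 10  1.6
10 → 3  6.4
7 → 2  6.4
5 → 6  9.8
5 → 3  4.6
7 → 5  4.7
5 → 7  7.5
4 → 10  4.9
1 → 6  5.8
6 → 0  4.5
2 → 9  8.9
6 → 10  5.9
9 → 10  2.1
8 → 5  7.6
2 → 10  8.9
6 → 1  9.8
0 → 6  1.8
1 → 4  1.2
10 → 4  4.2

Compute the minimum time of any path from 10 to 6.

Candidate routes:
10 - 3 - 9 - 5 - 6: 6.4+1.2+2.6+9.8 = 20
10 - 3 - 9 - 8 - 6: 6.4+1.2+3.2+8.6 = 19.4
Cheapest is 10 - 3 - 9 - 8 - 6 at 19.4 s.

19.4 s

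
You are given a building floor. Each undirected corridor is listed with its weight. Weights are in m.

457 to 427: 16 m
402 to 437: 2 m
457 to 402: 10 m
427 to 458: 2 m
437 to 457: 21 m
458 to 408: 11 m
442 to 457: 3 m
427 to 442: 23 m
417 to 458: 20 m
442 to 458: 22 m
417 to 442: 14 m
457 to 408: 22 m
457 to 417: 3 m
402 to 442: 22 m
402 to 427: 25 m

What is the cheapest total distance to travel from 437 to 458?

Running Dijkstra from 437:
437: 0
402: 2  (via 437)
457: 12  (via 402)
442: 15  (via 457)
417: 15  (via 457)
427: 27  (via 402)
458: 29  (via 427)
Shortest route: 437 → 402 → 427 → 458 = 29 m.

29 m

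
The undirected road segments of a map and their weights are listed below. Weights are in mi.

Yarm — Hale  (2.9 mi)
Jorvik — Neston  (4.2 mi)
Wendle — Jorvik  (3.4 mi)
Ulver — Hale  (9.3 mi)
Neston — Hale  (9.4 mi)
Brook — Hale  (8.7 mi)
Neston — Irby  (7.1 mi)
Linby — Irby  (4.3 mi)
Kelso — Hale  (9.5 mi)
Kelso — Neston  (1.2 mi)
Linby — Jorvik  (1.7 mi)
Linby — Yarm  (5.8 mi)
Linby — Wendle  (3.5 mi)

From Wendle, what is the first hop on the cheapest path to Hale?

Enumerating some paths:
Wendle → Linby → Yarm → Hale: 3.5+5.8+2.9 = 12.2
Wendle → Jorvik → Linby → Yarm → Hale: 3.4+1.7+5.8+2.9 = 13.8
Wendle → Jorvik → Neston → Kelso → Hale: 3.4+4.2+1.2+9.5 = 18.3
Wendle → Jorvik → Neston → Hale: 3.4+4.2+9.4 = 17
The minimum is 12.2 mi via Wendle → Linby → Yarm → Hale.
So from Wendle the first move is to Linby.

Linby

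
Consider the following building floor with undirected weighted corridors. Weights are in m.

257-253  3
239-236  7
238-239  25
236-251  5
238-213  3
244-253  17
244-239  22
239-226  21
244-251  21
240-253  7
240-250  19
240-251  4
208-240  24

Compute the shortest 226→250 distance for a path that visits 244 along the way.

86 m

Shortest 226→244: 226–239–244 = 43
Best 244 to 250: 244–253–240–250 costing 43
Total via 244: 43 + 43 = 86 m.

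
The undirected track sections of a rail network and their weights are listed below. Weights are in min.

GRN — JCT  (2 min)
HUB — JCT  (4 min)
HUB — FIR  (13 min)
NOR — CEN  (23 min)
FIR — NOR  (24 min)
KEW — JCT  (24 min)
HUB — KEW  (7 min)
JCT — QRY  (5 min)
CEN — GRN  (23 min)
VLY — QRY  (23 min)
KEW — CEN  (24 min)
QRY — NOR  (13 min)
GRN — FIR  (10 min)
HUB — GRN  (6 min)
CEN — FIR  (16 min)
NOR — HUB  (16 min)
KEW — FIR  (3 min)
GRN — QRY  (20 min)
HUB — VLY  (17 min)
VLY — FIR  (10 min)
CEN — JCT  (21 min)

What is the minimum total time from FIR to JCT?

12 min

Shortest distances from FIR:
FIR: 0
KEW: 3  (via FIR)
VLY: 10  (via FIR)
GRN: 10  (via FIR)
HUB: 10  (via KEW)
JCT: 12  (via GRN)
Shortest route: FIR–GRN–JCT = 12 min.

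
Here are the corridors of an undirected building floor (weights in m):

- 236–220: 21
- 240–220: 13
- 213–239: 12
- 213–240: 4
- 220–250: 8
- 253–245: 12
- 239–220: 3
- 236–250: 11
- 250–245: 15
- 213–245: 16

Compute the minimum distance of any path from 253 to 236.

Running Dijkstra from 253:
253: 0
245: 12  (via 253)
250: 27  (via 245)
213: 28  (via 245)
240: 32  (via 213)
220: 35  (via 250)
236: 38  (via 250)
Shortest route: 253 → 245 → 250 → 236 = 38 m.

38 m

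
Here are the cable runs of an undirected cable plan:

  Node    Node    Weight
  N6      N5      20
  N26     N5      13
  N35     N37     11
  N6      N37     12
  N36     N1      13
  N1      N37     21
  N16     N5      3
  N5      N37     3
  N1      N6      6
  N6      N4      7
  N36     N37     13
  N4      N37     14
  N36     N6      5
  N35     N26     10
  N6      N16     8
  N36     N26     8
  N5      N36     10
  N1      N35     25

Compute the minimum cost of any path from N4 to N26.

20

Running Dijkstra from N4:
N4: 0
N6: 7  (via N4)
N36: 12  (via N6)
N1: 13  (via N6)
N37: 14  (via N4)
N16: 15  (via N6)
N5: 17  (via N37)
N26: 20  (via N36)
Shortest route: N4–N6–N36–N26 = 20.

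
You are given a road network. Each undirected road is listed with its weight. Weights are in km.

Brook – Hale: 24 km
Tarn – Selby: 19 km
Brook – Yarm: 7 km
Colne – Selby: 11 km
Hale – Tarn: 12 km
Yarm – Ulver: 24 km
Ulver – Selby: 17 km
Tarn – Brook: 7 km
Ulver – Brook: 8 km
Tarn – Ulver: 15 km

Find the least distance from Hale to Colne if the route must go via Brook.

Best Hale to Brook: Hale → Tarn → Brook costing 19
Best Brook to Colne: Brook → Ulver → Selby → Colne costing 36
Total via Brook: 19 + 36 = 55 km.

55 km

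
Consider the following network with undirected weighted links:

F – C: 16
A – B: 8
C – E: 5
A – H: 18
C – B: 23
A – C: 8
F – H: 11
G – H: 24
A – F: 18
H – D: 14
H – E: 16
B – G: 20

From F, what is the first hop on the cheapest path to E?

Compare a few routes:
F - H - E: 11+16 = 27
F - C - E: 16+5 = 21
F - A - C - E: 18+8+5 = 31
The minimum is 21 via F - C - E.
So from F the first move is to C.

C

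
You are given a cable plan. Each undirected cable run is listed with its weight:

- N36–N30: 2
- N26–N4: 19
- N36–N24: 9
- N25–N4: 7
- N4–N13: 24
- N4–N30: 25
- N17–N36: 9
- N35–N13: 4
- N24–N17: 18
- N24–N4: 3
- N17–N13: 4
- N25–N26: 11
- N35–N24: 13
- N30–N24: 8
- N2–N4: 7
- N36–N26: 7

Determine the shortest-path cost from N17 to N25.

Running Dijkstra from N17:
N17: 0
N13: 4  (via N17)
N35: 8  (via N13)
N36: 9  (via N17)
N30: 11  (via N36)
N26: 16  (via N36)
N24: 18  (via N17)
N4: 21  (via N24)
N25: 27  (via N26)
Shortest route: N17 → N36 → N26 → N25 = 27.

27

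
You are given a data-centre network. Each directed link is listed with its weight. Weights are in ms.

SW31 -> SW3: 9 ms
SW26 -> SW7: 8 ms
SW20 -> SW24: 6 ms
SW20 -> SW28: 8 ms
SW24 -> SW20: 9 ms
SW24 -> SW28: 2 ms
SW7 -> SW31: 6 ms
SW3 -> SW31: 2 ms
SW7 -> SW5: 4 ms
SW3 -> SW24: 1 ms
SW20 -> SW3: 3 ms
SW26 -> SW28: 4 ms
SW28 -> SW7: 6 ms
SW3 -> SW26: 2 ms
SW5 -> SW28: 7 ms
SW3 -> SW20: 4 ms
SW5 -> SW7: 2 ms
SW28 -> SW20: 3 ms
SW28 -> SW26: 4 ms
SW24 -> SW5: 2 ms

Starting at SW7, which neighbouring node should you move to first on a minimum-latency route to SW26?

Enumerating some paths:
SW7 → SW5 → SW28 → SW26: 4+7+4 = 15
SW7 → SW5 → SW28 → SW20 → SW3 → SW26: 4+7+3+3+2 = 19
SW7 → SW31 → SW3 → SW26: 6+9+2 = 17
The minimum is 15 ms via SW7 → SW5 → SW28 → SW26.
So from SW7 the first move is to SW5.

SW5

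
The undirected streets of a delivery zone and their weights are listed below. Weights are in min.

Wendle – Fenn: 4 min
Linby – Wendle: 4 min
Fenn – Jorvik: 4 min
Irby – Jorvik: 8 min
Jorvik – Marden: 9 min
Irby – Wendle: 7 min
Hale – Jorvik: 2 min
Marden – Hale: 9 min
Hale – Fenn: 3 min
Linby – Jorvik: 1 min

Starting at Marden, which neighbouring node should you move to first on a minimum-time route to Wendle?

Jorvik

Compare a few routes:
Marden–Hale–Jorvik–Linby–Wendle: 9+2+1+4 = 16
Marden–Jorvik–Linby–Wendle: 9+1+4 = 14
The minimum is 14 min via Marden–Jorvik–Linby–Wendle.
So from Marden the first move is to Jorvik.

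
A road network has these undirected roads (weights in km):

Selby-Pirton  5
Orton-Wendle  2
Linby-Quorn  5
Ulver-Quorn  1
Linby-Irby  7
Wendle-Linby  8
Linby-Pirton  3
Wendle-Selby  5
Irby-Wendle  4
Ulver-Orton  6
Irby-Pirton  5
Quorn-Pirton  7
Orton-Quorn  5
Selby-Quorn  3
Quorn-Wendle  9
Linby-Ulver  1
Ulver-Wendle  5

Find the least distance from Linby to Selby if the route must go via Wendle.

11 km

Best Linby to Wendle: Linby → Ulver → Wendle costing 6
Shortest Wendle→Selby: Wendle → Selby = 5
Total via Wendle: 6 + 5 = 11 km.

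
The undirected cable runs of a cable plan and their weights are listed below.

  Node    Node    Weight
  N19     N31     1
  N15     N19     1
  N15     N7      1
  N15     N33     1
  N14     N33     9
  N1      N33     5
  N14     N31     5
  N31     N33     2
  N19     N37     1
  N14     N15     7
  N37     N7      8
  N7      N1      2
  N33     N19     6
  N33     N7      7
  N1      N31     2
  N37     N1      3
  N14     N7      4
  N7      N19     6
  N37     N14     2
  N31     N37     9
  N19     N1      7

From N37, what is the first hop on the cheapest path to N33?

Candidate routes:
N37 - N19 - N15 - N33: 1+1+1 = 3
N37 - N19 - N31 - N33: 1+1+2 = 4
Cheapest is N37 - N19 - N15 - N33 at 3.
So from N37 the first move is to N19.

N19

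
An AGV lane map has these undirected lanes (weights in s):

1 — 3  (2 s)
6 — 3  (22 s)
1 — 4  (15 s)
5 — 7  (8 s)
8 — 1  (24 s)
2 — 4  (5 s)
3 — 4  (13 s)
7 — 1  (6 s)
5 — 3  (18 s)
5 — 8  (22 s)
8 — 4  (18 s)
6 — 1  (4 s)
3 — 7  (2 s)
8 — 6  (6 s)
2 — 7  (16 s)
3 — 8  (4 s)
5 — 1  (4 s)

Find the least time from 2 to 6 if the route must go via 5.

Best 2 to 5: 2 → 7 → 5 costing 24
Shortest 5→6: 5 → 1 → 6 = 8
Total via 5: 24 + 8 = 32 s.

32 s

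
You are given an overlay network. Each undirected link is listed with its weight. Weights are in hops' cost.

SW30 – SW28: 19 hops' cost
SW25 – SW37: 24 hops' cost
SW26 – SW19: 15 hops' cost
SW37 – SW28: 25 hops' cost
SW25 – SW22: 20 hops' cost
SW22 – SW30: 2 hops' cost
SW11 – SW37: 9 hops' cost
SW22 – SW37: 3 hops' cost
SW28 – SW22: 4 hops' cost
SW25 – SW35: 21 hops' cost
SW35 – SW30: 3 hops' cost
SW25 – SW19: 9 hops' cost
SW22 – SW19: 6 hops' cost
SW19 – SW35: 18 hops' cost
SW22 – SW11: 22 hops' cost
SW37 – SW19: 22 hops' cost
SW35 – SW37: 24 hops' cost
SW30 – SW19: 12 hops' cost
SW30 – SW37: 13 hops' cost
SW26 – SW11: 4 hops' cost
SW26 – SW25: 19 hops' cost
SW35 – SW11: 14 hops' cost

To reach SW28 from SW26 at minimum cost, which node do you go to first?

SW11

Compare a few routes:
SW26–SW19–SW22–SW28: 15+6+4 = 25
SW26–SW11–SW37–SW22–SW28: 4+9+3+4 = 20
Cheapest is SW26–SW11–SW37–SW22–SW28 at 20 hops' cost.
So from SW26 the first move is to SW11.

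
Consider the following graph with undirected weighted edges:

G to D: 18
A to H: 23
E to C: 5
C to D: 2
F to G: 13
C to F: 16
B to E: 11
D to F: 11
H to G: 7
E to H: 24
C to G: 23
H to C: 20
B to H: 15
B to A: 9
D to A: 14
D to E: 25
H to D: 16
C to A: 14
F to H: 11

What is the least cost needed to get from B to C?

16

Candidate routes:
B - A - C: 9+14 = 23
B - E - C: 11+5 = 16
The minimum is 16 via B - E - C.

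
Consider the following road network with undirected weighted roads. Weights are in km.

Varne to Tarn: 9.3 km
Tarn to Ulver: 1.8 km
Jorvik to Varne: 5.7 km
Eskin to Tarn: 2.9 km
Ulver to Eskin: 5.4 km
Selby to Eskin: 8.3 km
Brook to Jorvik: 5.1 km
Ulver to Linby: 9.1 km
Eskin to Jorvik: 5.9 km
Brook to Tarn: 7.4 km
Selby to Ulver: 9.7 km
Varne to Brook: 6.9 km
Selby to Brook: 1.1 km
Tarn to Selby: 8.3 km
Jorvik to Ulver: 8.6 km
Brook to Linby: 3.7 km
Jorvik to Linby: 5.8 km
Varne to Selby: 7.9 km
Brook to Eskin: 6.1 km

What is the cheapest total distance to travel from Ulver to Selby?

9.7 km

Compare a few routes:
Ulver → Selby: 9.7 = 9.7
Ulver → Tarn → Selby: 1.8+8.3 = 10.1
The minimum is 9.7 km via Ulver → Selby.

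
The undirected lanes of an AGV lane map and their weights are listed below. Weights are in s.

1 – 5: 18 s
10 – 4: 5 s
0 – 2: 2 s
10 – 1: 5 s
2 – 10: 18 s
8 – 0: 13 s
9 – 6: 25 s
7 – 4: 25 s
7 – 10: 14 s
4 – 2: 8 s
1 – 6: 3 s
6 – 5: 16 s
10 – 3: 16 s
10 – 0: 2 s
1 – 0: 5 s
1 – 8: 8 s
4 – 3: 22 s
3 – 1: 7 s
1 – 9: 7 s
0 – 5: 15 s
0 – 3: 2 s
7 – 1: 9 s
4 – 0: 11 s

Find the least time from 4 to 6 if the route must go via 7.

31 s

Best 4 to 7: 4–10–7 costing 19
Shortest 7→6: 7–1–6 = 12
Total via 7: 19 + 12 = 31 s.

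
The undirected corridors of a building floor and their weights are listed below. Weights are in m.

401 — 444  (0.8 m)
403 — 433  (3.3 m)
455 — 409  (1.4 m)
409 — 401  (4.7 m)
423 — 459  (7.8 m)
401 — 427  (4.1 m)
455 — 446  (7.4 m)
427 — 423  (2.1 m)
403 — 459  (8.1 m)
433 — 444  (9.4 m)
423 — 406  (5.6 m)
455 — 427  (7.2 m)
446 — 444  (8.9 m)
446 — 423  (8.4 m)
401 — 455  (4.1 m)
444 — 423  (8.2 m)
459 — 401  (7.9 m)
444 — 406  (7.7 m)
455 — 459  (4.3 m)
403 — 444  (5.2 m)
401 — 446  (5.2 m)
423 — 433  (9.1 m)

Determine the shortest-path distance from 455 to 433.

13.4 m

Candidate routes:
455 - 401 - 444 - 433: 4.1+0.8+9.4 = 14.3
455 - 401 - 444 - 403 - 433: 4.1+0.8+5.2+3.3 = 13.4
Cheapest is 455 - 401 - 444 - 403 - 433 at 13.4 m.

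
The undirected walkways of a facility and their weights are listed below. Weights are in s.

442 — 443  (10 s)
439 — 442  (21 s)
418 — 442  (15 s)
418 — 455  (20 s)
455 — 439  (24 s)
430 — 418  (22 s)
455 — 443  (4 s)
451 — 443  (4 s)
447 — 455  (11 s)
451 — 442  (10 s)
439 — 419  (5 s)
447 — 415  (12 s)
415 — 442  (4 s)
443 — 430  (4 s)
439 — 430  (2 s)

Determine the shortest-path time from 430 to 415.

18 s

Settle nodes by increasing distance from 430:
430: 0
439: 2  (via 430)
443: 4  (via 430)
419: 7  (via 439)
451: 8  (via 443)
455: 8  (via 443)
442: 14  (via 443)
415: 18  (via 442)
Shortest route: 430 → 443 → 442 → 415 = 18 s.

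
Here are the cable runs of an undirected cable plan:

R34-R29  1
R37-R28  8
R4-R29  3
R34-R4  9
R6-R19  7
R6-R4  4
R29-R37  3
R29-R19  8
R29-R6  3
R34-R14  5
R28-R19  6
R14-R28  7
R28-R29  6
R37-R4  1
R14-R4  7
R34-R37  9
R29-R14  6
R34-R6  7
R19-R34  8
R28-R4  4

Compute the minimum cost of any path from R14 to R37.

8

Running Dijkstra from R14:
R14: 0
R34: 5  (via R14)
R29: 6  (via R14)
R4: 7  (via R14)
R28: 7  (via R14)
R37: 8  (via R4)
Shortest route: R14 → R4 → R37 = 8.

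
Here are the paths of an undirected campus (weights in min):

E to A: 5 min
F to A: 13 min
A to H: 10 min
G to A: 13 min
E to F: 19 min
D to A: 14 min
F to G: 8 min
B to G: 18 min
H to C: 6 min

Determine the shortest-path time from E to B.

Candidate routes:
E–F–G–B: 19+8+18 = 45
E–A–F–G–B: 5+13+8+18 = 44
E–A–G–B: 5+13+18 = 36
The minimum is 36 min via E–A–G–B.

36 min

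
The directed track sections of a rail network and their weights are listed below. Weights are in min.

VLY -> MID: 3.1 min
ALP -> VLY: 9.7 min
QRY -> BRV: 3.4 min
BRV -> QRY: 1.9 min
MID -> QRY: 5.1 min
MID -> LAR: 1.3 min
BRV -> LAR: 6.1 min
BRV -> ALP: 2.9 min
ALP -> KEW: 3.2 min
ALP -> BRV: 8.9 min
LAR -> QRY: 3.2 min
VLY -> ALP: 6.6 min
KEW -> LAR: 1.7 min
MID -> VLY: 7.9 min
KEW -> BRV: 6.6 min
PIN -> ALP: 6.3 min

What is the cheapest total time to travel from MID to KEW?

14 min

Settle nodes by increasing distance from MID:
MID: 0
LAR: 1.3  (via MID)
QRY: 4.5  (via LAR)
VLY: 7.9  (via MID)
BRV: 7.9  (via QRY)
ALP: 10.8  (via BRV)
KEW: 14  (via ALP)
Shortest route: MID → LAR → QRY → BRV → ALP → KEW = 14 min.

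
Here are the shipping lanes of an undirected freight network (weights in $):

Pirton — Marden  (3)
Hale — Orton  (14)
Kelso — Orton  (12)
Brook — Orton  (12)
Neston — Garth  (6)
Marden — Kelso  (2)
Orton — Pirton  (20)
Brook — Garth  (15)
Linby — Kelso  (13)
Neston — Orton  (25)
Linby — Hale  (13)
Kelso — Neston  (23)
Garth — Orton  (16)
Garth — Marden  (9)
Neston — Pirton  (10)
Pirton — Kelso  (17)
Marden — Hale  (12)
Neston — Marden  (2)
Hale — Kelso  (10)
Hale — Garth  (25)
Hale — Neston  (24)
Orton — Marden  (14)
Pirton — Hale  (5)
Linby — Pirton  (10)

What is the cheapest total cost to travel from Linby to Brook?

Candidate routes:
Linby–Pirton–Marden–Neston–Garth–Brook: 10+3+2+6+15 = 36
Linby–Kelso–Orton–Brook: 13+12+12 = 37
Linby–Pirton–Marden–Garth–Brook: 10+3+9+15 = 37
Cheapest is Linby–Pirton–Marden–Neston–Garth–Brook at $36.

$36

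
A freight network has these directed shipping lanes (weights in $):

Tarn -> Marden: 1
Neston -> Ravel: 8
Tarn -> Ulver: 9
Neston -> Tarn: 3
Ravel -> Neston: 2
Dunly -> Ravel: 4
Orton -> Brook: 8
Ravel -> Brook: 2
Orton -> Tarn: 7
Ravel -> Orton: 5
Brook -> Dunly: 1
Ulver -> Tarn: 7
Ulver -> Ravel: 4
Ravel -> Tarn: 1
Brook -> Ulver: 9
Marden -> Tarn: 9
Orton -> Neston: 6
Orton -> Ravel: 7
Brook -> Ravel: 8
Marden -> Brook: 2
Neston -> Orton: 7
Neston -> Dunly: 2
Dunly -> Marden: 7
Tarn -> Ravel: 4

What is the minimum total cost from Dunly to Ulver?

$14

Candidate routes:
Dunly–Ravel–Tarn–Ulver: 4+1+9 = 14
Dunly–Ravel–Brook–Ulver: 4+2+9 = 15
Cheapest is Dunly–Ravel–Tarn–Ulver at $14.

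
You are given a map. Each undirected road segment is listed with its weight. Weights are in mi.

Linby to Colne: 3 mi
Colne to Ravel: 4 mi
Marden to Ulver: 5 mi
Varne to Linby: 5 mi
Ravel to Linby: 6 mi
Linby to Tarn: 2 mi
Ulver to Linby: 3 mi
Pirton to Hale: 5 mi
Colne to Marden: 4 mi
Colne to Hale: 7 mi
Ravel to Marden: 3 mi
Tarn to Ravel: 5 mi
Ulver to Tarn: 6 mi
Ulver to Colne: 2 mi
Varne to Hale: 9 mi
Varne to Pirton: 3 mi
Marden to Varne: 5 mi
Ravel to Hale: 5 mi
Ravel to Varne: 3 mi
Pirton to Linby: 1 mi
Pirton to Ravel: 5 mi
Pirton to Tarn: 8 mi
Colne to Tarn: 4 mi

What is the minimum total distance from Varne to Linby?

Shortest distances from Varne:
Varne: 0
Ravel: 3  (via Varne)
Pirton: 3  (via Varne)
Linby: 4  (via Pirton)
Shortest route: Varne–Pirton–Linby = 4 mi.

4 mi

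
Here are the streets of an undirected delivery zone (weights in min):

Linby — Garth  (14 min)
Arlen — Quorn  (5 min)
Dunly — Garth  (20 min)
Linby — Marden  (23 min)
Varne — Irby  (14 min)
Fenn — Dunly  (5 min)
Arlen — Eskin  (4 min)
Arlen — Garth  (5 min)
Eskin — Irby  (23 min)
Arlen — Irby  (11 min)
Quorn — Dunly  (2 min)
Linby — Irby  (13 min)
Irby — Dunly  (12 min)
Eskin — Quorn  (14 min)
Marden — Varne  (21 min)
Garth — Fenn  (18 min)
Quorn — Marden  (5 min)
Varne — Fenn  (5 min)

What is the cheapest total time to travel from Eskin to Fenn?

Shortest distances from Eskin:
Eskin: 0
Arlen: 4  (via Eskin)
Quorn: 9  (via Arlen)
Garth: 9  (via Arlen)
Dunly: 11  (via Quorn)
Marden: 14  (via Quorn)
Irby: 15  (via Arlen)
Fenn: 16  (via Dunly)
Shortest route: Eskin–Arlen–Quorn–Dunly–Fenn = 16 min.

16 min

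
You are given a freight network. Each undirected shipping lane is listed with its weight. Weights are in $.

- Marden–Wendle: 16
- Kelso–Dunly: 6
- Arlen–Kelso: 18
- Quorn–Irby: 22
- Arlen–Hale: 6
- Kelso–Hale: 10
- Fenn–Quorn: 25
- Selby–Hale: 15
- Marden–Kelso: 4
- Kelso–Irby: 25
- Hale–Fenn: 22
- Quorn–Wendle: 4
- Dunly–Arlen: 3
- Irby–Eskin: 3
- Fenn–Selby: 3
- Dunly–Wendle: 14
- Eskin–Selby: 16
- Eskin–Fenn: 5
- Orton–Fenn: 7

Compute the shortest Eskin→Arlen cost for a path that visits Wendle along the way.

$46

Best Eskin to Wendle: Eskin–Irby–Quorn–Wendle costing 29
Best Wendle to Arlen: Wendle–Dunly–Arlen costing 17
Total via Wendle: 29 + 17 = $46.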